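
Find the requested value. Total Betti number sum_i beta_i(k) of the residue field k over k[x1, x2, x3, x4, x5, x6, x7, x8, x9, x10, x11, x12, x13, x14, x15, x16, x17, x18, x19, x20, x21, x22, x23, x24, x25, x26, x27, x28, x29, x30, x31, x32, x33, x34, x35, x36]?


Koszul resolution: beta_i(k)=C(n,i), n=36
sum_i C(36,i) = 2^36 = 68719476736


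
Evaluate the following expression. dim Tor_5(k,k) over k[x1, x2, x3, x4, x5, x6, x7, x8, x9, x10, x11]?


Koszul: C(n,i)=C(11,5)=462


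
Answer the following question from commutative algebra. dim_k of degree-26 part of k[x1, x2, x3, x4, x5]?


C(d+n-1,n-1)=C(30,4)=27405


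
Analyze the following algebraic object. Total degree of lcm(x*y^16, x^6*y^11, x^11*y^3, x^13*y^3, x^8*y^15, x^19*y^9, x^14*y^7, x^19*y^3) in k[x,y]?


lcm = componentwise max:
x: max(1,6,11,13,8,19,14,19)=19
y: max(16,11,3,3,15,9,7,3)=16
Total=19+16=35


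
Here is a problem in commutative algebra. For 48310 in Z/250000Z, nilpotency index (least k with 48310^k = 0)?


48310^k mod 250000:
k=1: 48310
k=2: 106100
k=3: 191000
k=4: 210000
k=5: 100000
k=6: 0
First zero at k = 6


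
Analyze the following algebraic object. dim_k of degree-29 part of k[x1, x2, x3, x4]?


C(d+n-1,n-1)=C(32,3)=4960


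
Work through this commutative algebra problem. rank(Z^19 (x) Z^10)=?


rank(M(x)N) = rank(M)*rank(N)
19*10 = 190


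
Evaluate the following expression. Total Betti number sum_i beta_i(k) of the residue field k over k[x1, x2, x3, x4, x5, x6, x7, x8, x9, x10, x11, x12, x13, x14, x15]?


Koszul resolution: beta_i(k)=C(n,i), n=15
sum_i C(15,i) = 2^15 = 32768


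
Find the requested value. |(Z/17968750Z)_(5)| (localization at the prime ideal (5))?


5-primary part: 17968750=5^8*46
Size=5^8=390625


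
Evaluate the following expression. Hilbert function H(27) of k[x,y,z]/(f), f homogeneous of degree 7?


C(29,2)-C(22,2)=406-231=175


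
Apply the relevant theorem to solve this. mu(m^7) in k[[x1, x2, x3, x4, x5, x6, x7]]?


C(n+d-1,d)=C(13,7)=1716


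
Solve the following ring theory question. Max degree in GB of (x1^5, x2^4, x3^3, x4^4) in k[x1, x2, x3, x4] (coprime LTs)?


Pure powers, coprime LTs => already GB.
Degrees: 5, 4, 3, 4
Max=5


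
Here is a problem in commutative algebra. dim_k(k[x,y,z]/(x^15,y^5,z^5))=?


Basis: x^iy^jz^k, i<15,j<5,k<5
15*5*5=375


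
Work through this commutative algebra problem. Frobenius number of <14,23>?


gcd(14,23)=1 => F=ab-a-b=14*23-14-23=322-37=285


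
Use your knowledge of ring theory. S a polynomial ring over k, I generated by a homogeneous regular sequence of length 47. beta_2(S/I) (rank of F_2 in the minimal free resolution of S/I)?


Regular sequence => Koszul complex is the minimal free resolution.
Syz_1 minimally generated by Koszul relations f_i*e_j - f_j*e_i (i<j): mu(Syz_1) = beta_2 = C(m,2) = m(m-1)/2
m=47
47*46/2 = 1081


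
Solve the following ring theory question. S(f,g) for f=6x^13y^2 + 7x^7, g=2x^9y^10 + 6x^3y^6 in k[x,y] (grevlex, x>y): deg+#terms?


LT(f)=6x^13y^2, LT(g)=2x^9y^10
lcm(LM)=x^13y^10
S(f,g) (scaled by 12 to clear denominators) = 2y^8*f - 6x^4*g = 14x^7y^8 - 36x^7y^6
2 terms, deg 15.
15+2=17


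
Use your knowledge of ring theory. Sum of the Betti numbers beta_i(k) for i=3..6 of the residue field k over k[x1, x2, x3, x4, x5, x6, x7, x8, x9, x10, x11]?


Koszul resolution: beta_i(k)=C(n,i), n=11
C(11,3)=165, C(11,4)=330, C(11,5)=462, C(11,6)=462
Sum=1419


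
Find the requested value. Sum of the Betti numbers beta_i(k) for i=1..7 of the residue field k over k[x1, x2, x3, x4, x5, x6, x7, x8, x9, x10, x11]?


Koszul resolution: beta_i(k)=C(n,i), n=11
C(11,1)=11, C(11,2)=55, C(11,3)=165, C(11,4)=330, C(11,5)=462, C(11,6)=462, C(11,7)=330
Sum=1815


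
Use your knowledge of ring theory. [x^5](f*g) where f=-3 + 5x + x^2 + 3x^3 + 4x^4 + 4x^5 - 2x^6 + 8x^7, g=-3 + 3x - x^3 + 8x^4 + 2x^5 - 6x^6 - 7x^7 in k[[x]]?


[x^5] = sum a_i*b_j, i+j=5
  -3*2=-6
  5*8=40
  1*-1=-1
  4*3=12
  4*-3=-12
Sum=33


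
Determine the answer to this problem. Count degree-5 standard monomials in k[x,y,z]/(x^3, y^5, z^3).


Need i<3, j<5, k<3 with i+j+k=5.
For each i, j ranges over max(0,5-i-2)..min(4,5-i):
  i=0: j in [3,4] -> 2
  i=1: j in [2,4] -> 3
  i=2: j in [1,3] -> 3
H(5) = 2+3+3 = 8


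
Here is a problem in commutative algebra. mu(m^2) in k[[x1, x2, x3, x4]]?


C(n+d-1,d)=C(5,2)=10


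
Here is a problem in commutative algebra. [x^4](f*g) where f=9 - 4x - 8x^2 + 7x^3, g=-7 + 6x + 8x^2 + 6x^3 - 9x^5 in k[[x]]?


[x^4] = sum a_i*b_j, i+j=4
  -4*6=-24
  -8*8=-64
  7*6=42
Sum=-46


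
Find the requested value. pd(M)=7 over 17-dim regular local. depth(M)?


pd+depth=depth(R)=17
depth=17-7=10


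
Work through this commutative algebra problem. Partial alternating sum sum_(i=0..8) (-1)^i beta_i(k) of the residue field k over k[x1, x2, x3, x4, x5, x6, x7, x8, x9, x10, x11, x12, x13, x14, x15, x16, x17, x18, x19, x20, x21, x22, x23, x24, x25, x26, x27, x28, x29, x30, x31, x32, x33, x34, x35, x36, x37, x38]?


Koszul resolution: beta_i(k)=C(n,i), n=38
sum_(i=0..p) (-1)^i C(n,i) = (-1)^p C(n-1,p)
(-1)^8*C(37,8) = (-1)^8*38608020 = 38608020


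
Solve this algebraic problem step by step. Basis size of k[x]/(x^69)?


Basis: 1,x,...,x^68
dim=69


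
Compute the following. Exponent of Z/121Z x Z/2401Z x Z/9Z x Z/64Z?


Exponent = lcm of the cyclic orders; pairwise coprime => product.
11^2*7^4*3^2*2^6=121*2401*9*64=167340096


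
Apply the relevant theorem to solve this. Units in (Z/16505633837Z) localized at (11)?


Local ring = Z/2357947691Z.
phi(2357947691) = 11^8*(11-1) = 2143588810


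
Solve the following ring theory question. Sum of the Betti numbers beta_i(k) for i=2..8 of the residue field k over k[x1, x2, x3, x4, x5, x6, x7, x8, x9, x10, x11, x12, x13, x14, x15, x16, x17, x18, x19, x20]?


Koszul resolution: beta_i(k)=C(n,i), n=20
C(20,2)=190, C(20,3)=1140, C(20,4)=4845, C(20,5)=15504, C(20,6)=38760, C(20,7)=77520, C(20,8)=125970
Sum=263929


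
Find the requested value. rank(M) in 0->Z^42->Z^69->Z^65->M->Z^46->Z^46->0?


Alt sum=0:
(-1)^0*42 + (-1)^1*69 + (-1)^2*65 + (-1)^3*? + (-1)^4*46 + (-1)^5*46=0
rank(M)=38


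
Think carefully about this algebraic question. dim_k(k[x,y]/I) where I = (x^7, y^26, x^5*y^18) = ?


k[x,y]/I, I = (x^7, y^26, x^5*y^18)
Rect: 7x26=182. Corner: (7-5)x(26-18)=16.
dim = 182-16 = 166


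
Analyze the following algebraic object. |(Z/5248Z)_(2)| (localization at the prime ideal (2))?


2-primary part: 5248=2^7*41
Size=2^7=128


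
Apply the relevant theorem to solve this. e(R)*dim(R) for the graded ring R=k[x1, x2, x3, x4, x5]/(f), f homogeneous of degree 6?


e(R)=deg(f)=6, dim(R)=5-1=4
e*dim=6*4=24


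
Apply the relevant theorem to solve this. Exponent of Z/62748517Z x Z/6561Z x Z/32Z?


Exponent = lcm of the cyclic orders; pairwise coprime => product.
13^7*3^8*2^5=62748517*6561*32=13174176641184


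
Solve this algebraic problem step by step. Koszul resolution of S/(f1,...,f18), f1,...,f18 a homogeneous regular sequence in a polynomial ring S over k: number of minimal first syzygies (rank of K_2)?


Regular sequence => Koszul complex is the minimal free resolution.
Syz_1 minimally generated by Koszul relations f_i*e_j - f_j*e_i (i<j): mu(Syz_1) = beta_2 = C(m,2) = m(m-1)/2
m=18
18*17/2 = 153


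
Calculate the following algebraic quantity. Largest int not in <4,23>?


gcd(4,23)=1 => F=ab-a-b=4*23-4-23=92-27=65


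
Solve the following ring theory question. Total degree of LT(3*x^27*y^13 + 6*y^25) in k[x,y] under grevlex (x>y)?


LT: 3*x^27*y^13
deg_x=27, deg_y=13
Total=27+13=40


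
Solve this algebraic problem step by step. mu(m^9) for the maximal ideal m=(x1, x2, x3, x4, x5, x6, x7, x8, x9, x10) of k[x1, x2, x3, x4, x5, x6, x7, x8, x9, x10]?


Graded Nakayama: mu(m^d) = dim_k (m^d/m^(d+1)) = #degree-9 monomials in 10 vars
C(n+d-1,d)=C(18,9)=48620


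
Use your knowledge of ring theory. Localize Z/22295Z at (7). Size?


7-primary part: 22295=7^3*65
Size=7^3=343


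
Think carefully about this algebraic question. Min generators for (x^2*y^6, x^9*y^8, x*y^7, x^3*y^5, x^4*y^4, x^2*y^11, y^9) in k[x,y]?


Remove redundant (divisible by others).
x^2*y^11 redundant.
x^9*y^8 redundant.
Min: x^4*y^4, x^3*y^5, x^2*y^6, x*y^7, y^9
Count=5


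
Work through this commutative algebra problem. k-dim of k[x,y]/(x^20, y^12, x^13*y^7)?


k[x,y]/I, I = (x^20, y^12, x^13*y^7)
Rect: 20x12=240. Corner: (20-13)x(12-7)=35.
dim = 240-35 = 205


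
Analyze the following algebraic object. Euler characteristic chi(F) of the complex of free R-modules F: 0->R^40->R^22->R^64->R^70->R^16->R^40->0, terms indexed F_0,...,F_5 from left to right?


chi = sum (-1)^i * rank:
(-1)^0*40=40
(-1)^1*22=-22
(-1)^2*64=64
(-1)^3*70=-70
(-1)^4*16=16
(-1)^5*40=-40
chi=-12


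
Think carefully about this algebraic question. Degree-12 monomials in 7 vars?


C(d+n-1,n-1)=C(18,6)=18564


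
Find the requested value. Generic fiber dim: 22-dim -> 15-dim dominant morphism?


dim(fiber)=dim(X)-dim(Y)=22-15=7


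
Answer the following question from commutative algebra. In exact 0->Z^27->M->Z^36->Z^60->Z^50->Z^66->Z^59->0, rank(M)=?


Alt sum=0:
(-1)^0*27 + (-1)^1*? + (-1)^2*36 + (-1)^3*60 + (-1)^4*50 + (-1)^5*66 + (-1)^6*59=0
rank(M)=46


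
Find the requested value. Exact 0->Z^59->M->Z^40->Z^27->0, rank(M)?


Alt sum=0:
(-1)^0*59 + (-1)^1*? + (-1)^2*40 + (-1)^3*27=0
rank(M)=72


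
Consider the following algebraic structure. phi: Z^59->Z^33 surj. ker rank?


rank(ker) = 59-33 = 26


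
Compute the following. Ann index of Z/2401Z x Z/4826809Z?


Exponent = lcm of the cyclic orders; pairwise coprime => product.
7^4*13^6=2401*4826809=11589168409


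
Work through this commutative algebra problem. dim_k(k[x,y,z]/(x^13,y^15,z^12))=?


Basis: x^iy^jz^k, i<13,j<15,k<12
13*15*12=2340


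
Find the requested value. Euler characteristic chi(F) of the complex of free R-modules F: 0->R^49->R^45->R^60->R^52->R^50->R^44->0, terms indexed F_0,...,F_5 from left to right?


chi = sum (-1)^i * rank:
(-1)^0*49=49
(-1)^1*45=-45
(-1)^2*60=60
(-1)^3*52=-52
(-1)^4*50=50
(-1)^5*44=-44
chi=18


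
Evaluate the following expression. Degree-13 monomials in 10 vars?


C(d+n-1,n-1)=C(22,9)=497420


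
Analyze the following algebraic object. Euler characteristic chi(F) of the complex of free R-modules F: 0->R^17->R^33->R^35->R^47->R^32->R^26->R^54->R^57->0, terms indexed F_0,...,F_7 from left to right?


chi = sum (-1)^i * rank:
(-1)^0*17=17
(-1)^1*33=-33
(-1)^2*35=35
(-1)^3*47=-47
(-1)^4*32=32
(-1)^5*26=-26
(-1)^6*54=54
(-1)^7*57=-57
chi=-25


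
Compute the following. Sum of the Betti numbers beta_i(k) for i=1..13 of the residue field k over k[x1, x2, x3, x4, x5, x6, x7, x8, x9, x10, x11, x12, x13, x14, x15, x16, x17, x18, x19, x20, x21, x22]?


Koszul resolution: beta_i(k)=C(n,i), n=22
C(22,1)=22, C(22,2)=231, C(22,3)=1540, C(22,4)=7315, C(22,5)=26334, C(22,6)=74613, C(22,7)=170544, C(22,8)=319770, C(22,9)=497420, C(22,10)=646646, C(22,11)=705432, C(22,12)=646646, C(22,13)=497420
Sum=3593933


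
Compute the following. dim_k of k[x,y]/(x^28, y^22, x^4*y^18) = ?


k[x,y]/I, I = (x^28, y^22, x^4*y^18)
Rect: 28x22=616. Corner: (28-4)x(22-18)=96.
dim = 616-96 = 520


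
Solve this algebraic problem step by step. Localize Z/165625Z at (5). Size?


5-primary part: 165625=5^5*53
Size=5^5=3125


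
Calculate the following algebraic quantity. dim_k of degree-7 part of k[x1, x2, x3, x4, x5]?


C(d+n-1,n-1)=C(11,4)=330


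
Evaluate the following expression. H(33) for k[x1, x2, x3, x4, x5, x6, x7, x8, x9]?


C(d+n-1,n-1)=C(41,8)=95548245


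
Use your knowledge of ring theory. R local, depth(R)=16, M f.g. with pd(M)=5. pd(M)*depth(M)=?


pd+depth=16
depth=16-5=11
pd*depth=5*11=55


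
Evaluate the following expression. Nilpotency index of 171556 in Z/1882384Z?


171556^k mod 1882384:
k=1: 171556
k=2: 387296
k=3: 444528
k=4: 422576
k=5: 1075648
k=6: 0
First zero at k = 6


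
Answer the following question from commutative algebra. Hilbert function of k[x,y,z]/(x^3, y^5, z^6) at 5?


Need i<3, j<5, k<6 with i+j+k=5.
For each i, j ranges over max(0,5-i-5)..min(4,5-i):
  i=0: j in [0,4] -> 5
  i=1: j in [0,4] -> 5
  i=2: j in [0,3] -> 4
H(5) = 5+5+4 = 14


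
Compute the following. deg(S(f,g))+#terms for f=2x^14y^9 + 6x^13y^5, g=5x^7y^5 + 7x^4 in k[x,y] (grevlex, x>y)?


LT(f)=2x^14y^9, LT(g)=5x^7y^5
lcm(LM)=x^14y^9
S(f,g) (scaled by 10 to clear denominators) = 5*f - 2x^7y^4*g = 30x^13y^5 - 14x^11y^4
2 terms, deg 18.
18+2=20


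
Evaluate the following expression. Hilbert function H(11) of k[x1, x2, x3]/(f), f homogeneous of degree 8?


C(13,2)-C(5,2)=78-10=68


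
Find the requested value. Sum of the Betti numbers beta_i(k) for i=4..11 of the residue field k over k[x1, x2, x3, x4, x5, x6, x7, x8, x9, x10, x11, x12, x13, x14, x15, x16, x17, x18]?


Koszul resolution: beta_i(k)=C(n,i), n=18
C(18,4)=3060, C(18,5)=8568, C(18,6)=18564, C(18,7)=31824, C(18,8)=43758, C(18,9)=48620, C(18,10)=43758, C(18,11)=31824
Sum=229976


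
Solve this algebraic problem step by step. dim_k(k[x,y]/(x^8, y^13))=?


Basis: x^i*y^j, i<8, j<13
8*13=104


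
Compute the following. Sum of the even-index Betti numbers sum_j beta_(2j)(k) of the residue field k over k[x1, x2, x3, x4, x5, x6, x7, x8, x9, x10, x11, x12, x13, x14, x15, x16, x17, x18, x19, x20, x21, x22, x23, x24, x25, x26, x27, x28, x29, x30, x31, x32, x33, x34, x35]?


Koszul resolution: beta_i(k)=C(n,i), n=35
sum_even C(35,i) = 2^(n-1) = 2^34 = 17179869184


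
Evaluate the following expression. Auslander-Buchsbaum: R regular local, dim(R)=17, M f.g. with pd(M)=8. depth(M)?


pd+depth=depth(R)=17
depth=17-8=9


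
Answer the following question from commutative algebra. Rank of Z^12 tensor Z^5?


rank(M(x)N) = rank(M)*rank(N)
12*5 = 60


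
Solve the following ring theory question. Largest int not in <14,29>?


gcd(14,29)=1 => F=ab-a-b=14*29-14-29=406-43=363


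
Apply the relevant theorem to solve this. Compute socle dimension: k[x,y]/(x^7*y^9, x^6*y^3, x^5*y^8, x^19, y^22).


Socle = ann(m) = span of standard monomials u with x*u, y*u in I (staircase corners).
Redundant generators: x^7*y^9
Minimal generators: x^19, x^6*y^3, x^5*y^8, y^22
Corners: x^4y^21, x^5y^7, x^18y^2
Socle dim=3


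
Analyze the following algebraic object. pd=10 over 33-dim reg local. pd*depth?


pd+depth=33
depth=33-10=23
pd*depth=10*23=230


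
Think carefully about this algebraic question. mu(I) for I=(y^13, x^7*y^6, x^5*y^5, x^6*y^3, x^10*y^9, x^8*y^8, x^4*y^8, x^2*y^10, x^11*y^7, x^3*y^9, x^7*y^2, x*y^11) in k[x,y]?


Remove redundant (divisible by others).
x^8*y^8 redundant.
x^10*y^9 redundant.
x^7*y^6 redundant.
x^11*y^7 redundant.
Min: x^7*y^2, x^6*y^3, x^5*y^5, x^4*y^8, x^3*y^9, x^2*y^10, x*y^11, y^13
Count=8


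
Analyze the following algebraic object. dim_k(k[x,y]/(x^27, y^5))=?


Basis: x^i*y^j, i<27, j<5
27*5=135


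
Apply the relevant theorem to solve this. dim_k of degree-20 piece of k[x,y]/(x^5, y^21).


k[x,y], I = (x^5, y^21), d = 20
Need i < 5 and d-i < 21.
Range: 0 <= i <= 4.
H(20) = 5


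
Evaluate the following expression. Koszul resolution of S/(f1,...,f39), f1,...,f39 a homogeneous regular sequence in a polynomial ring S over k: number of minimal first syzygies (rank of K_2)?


Regular sequence => Koszul complex is the minimal free resolution.
Syz_1 minimally generated by Koszul relations f_i*e_j - f_j*e_i (i<j): mu(Syz_1) = beta_2 = C(m,2) = m(m-1)/2
m=39
39*38/2 = 741


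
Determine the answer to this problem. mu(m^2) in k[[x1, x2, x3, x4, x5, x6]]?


C(n+d-1,d)=C(7,2)=21


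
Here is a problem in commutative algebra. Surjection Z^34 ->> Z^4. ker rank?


rank(ker) = 34-4 = 30


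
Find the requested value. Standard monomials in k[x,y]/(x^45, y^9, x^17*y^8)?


k[x,y]/I, I = (x^45, y^9, x^17*y^8)
Rect: 45x9=405. Corner: (45-17)x(9-8)=28.
dim = 405-28 = 377


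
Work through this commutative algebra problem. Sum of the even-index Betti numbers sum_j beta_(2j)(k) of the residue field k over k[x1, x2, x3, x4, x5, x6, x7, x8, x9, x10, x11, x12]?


Koszul resolution: beta_i(k)=C(n,i), n=12
sum_even C(12,i) = 2^(n-1) = 2^11 = 2048


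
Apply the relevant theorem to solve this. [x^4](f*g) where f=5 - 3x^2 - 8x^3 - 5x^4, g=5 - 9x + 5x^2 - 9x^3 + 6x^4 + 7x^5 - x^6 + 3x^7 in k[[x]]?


[x^4] = sum a_i*b_j, i+j=4
  5*6=30
  -3*5=-15
  -8*-9=72
  -5*5=-25
Sum=62


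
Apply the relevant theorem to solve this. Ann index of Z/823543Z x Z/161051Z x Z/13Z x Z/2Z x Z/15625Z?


Exponent = lcm of the cyclic orders; pairwise coprime => product.
7^7*11^5*13^1*2^1*5^6=823543*161051*13*2*15625=53881922125281250


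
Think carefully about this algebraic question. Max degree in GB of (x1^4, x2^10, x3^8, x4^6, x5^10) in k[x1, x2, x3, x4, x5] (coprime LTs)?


Pure powers, coprime LTs => already GB.
Degrees: 4, 10, 8, 6, 10
Max=10


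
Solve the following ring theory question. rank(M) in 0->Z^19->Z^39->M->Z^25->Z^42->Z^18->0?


Alt sum=0:
(-1)^0*19 + (-1)^1*39 + (-1)^2*? + (-1)^3*25 + (-1)^4*42 + (-1)^5*18=0
rank(M)=21


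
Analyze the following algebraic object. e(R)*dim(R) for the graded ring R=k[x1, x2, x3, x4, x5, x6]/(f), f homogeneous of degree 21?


e(R)=deg(f)=21, dim(R)=6-1=5
e*dim=21*5=105


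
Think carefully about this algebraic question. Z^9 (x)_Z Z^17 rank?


rank(M(x)N) = rank(M)*rank(N)
9*17 = 153


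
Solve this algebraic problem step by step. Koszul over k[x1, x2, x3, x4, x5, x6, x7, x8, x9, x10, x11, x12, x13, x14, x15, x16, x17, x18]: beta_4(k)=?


C(n,i)=C(18,4)=3060


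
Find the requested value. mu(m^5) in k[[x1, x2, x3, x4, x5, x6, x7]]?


C(n+d-1,d)=C(11,5)=462


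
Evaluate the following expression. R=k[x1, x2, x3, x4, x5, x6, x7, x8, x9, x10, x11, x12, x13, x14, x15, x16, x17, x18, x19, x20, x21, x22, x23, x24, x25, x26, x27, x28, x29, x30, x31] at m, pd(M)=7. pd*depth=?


pd+depth=31
depth=31-7=24
pd*depth=7*24=168


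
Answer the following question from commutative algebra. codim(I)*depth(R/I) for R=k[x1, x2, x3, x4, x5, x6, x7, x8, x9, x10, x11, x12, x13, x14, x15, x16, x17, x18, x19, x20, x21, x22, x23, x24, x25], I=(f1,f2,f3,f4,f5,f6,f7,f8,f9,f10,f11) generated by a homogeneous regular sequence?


codim=11, depth=dim(R/I)=25-11=14
Product=11*14=154


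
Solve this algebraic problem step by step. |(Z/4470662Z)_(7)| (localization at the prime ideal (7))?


7-primary part: 4470662=7^6*38
Size=7^6=117649


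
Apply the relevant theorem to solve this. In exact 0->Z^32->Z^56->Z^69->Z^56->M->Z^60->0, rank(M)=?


Alt sum=0:
(-1)^0*32 + (-1)^1*56 + (-1)^2*69 + (-1)^3*56 + (-1)^4*? + (-1)^5*60=0
rank(M)=71


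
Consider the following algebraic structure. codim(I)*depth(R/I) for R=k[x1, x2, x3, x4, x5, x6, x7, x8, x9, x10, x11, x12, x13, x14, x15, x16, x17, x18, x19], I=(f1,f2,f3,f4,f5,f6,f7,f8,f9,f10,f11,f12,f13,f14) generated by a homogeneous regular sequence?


codim=14, depth=dim(R/I)=19-14=5
Product=14*5=70


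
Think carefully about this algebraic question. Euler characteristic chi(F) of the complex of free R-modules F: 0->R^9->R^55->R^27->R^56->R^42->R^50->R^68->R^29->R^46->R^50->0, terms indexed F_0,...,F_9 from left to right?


chi = sum (-1)^i * rank:
(-1)^0*9=9
(-1)^1*55=-55
(-1)^2*27=27
(-1)^3*56=-56
(-1)^4*42=42
(-1)^5*50=-50
(-1)^6*68=68
(-1)^7*29=-29
(-1)^8*46=46
(-1)^9*50=-50
chi=-48


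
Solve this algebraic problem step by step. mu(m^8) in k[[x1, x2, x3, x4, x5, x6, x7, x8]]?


C(n+d-1,d)=C(15,8)=6435


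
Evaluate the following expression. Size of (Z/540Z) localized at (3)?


3-primary part: 540=3^3*20
Size=3^3=27


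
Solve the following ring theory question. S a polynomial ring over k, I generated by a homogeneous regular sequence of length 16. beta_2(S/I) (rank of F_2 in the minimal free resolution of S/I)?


Regular sequence => Koszul complex is the minimal free resolution.
Syz_1 minimally generated by Koszul relations f_i*e_j - f_j*e_i (i<j): mu(Syz_1) = beta_2 = C(m,2) = m(m-1)/2
m=16
16*15/2 = 120


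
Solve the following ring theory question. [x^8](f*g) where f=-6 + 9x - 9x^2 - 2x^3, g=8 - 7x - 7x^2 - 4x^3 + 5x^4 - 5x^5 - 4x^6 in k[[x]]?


[x^8] = sum a_i*b_j, i+j=8
  -9*-4=36
  -2*-5=10
Sum=46


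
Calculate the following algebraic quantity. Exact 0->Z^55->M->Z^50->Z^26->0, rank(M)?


Alt sum=0:
(-1)^0*55 + (-1)^1*? + (-1)^2*50 + (-1)^3*26=0
rank(M)=79


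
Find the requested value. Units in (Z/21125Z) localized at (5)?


Local ring = Z/125Z.
phi(125) = 5^2*(5-1) = 100


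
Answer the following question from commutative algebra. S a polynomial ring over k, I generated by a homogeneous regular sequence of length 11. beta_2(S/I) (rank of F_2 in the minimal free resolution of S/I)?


Regular sequence => Koszul complex is the minimal free resolution.
Syz_1 minimally generated by Koszul relations f_i*e_j - f_j*e_i (i<j): mu(Syz_1) = beta_2 = C(m,2) = m(m-1)/2
m=11
11*10/2 = 55


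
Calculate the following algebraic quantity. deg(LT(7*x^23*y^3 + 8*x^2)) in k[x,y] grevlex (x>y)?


LT: 7*x^23*y^3
deg_x=23, deg_y=3
Total=23+3=26


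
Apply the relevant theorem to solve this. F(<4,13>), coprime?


gcd(4,13)=1 => F=ab-a-b=4*13-4-13=52-17=35


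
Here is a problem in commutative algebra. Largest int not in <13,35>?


gcd(13,35)=1 => F=ab-a-b=13*35-13-35=455-48=407


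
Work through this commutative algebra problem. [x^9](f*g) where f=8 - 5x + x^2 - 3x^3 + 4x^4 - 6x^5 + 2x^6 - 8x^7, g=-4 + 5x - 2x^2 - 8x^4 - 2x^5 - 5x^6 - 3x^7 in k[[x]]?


[x^9] = sum a_i*b_j, i+j=9
  1*-3=-3
  -3*-5=15
  4*-2=-8
  -6*-8=48
  -8*-2=16
Sum=68


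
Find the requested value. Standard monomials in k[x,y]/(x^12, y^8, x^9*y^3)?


k[x,y]/I, I = (x^12, y^8, x^9*y^3)
Rect: 12x8=96. Corner: (12-9)x(8-3)=15.
dim = 96-15 = 81


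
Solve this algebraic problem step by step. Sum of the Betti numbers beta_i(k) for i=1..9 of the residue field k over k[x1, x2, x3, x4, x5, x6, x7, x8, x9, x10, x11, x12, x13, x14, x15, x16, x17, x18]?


Koszul resolution: beta_i(k)=C(n,i), n=18
C(18,1)=18, C(18,2)=153, C(18,3)=816, C(18,4)=3060, C(18,5)=8568, C(18,6)=18564, C(18,7)=31824, C(18,8)=43758, C(18,9)=48620
Sum=155381


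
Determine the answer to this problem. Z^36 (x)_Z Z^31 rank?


rank(M(x)N) = rank(M)*rank(N)
36*31 = 1116


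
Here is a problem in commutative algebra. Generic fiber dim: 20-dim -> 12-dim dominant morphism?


dim(fiber)=dim(X)-dim(Y)=20-12=8


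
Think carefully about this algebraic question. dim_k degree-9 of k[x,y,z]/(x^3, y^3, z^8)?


Need i<3, j<3, k<8 with i+j+k=9.
For each i, j ranges over max(0,9-i-7)..min(2,9-i):
  i=0: j in [2,2] -> 1
  i=1: j in [1,2] -> 2
  i=2: j in [0,2] -> 3
H(9) = 1+2+3 = 6


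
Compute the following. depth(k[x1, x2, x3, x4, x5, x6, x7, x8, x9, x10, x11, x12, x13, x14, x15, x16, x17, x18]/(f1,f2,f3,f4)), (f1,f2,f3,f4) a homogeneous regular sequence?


depth(R)=18
depth(R/I)=18-4=14


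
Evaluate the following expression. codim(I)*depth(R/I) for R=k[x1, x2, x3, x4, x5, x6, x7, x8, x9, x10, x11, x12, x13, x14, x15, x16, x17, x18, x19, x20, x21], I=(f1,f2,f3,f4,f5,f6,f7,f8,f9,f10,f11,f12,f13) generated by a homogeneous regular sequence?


codim=13, depth=dim(R/I)=21-13=8
Product=13*8=104


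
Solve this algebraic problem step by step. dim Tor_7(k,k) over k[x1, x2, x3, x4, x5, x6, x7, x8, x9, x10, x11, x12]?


Koszul: C(n,i)=C(12,7)=792


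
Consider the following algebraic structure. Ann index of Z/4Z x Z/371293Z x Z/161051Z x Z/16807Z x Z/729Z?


Exponent = lcm of the cyclic orders; pairwise coprime => product.
2^2*13^5*11^5*7^5*3^6=4*371293*161051*16807*729=2930609189174582916


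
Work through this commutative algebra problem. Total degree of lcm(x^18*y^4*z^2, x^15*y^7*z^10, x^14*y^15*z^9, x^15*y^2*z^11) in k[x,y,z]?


lcm = componentwise max:
x: max(18,15,14,15)=18
y: max(4,7,15,2)=15
z: max(2,10,9,11)=11
Total=18+15+11=44


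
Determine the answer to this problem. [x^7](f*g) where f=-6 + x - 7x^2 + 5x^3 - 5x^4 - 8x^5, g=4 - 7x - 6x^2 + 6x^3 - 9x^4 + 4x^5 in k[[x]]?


[x^7] = sum a_i*b_j, i+j=7
  -7*4=-28
  5*-9=-45
  -5*6=-30
  -8*-6=48
Sum=-55


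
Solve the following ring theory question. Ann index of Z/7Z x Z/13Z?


Exponent = lcm of the cyclic orders; pairwise coprime => product.
7^1*13^1=7*13=91


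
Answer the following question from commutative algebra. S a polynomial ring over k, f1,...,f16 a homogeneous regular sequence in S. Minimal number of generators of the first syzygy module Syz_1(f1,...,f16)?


Regular sequence => Koszul complex is the minimal free resolution.
Syz_1 minimally generated by Koszul relations f_i*e_j - f_j*e_i (i<j): mu(Syz_1) = beta_2 = C(m,2) = m(m-1)/2
m=16
16*15/2 = 120


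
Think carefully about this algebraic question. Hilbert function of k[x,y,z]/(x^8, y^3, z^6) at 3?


Need i<8, j<3, k<6 with i+j+k=3.
For each i, j ranges over max(0,3-i-5)..min(2,3-i):
  i=0: j in [0,2] -> 3
  i=1: j in [0,2] -> 3
  i=2: j in [0,1] -> 2
  i=3: j in [0,0] -> 1
H(3) = 3+3+2+1 = 9


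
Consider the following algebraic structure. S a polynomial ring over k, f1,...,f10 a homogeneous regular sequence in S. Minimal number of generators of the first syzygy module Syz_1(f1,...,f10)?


Regular sequence => Koszul complex is the minimal free resolution.
Syz_1 minimally generated by Koszul relations f_i*e_j - f_j*e_i (i<j): mu(Syz_1) = beta_2 = C(m,2) = m(m-1)/2
m=10
10*9/2 = 45


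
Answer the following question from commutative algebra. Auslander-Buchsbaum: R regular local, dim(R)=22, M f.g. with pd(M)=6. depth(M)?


pd+depth=depth(R)=22
depth=22-6=16


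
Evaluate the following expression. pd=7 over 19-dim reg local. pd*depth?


pd+depth=19
depth=19-7=12
pd*depth=7*12=84


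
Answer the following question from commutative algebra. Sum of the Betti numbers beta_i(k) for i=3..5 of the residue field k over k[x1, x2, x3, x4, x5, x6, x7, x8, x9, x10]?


Koszul resolution: beta_i(k)=C(n,i), n=10
C(10,3)=120, C(10,4)=210, C(10,5)=252
Sum=582


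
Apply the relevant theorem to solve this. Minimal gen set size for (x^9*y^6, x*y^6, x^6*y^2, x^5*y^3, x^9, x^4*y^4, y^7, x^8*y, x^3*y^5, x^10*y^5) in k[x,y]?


Remove redundant (divisible by others).
x^10*y^5 redundant.
x^9*y^6 redundant.
Min: x^9, x^8*y, x^6*y^2, x^5*y^3, x^4*y^4, x^3*y^5, x*y^6, y^7
Count=8


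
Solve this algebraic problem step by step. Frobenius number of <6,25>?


gcd(6,25)=1 => F=ab-a-b=6*25-6-25=150-31=119


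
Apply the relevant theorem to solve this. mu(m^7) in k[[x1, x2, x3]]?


C(n+d-1,d)=C(9,7)=36


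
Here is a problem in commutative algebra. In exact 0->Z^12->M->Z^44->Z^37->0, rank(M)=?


Alt sum=0:
(-1)^0*12 + (-1)^1*? + (-1)^2*44 + (-1)^3*37=0
rank(M)=19


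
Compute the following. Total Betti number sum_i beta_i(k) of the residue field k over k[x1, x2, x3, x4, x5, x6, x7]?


Koszul resolution: beta_i(k)=C(n,i), n=7
sum_i C(7,i) = 2^7 = 128


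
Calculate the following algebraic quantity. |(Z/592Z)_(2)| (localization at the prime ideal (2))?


2-primary part: 592=2^4*37
Size=2^4=16


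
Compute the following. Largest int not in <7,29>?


gcd(7,29)=1 => F=ab-a-b=7*29-7-29=203-36=167


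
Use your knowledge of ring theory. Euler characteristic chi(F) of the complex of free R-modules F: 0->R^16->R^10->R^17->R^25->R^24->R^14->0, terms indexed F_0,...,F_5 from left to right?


chi = sum (-1)^i * rank:
(-1)^0*16=16
(-1)^1*10=-10
(-1)^2*17=17
(-1)^3*25=-25
(-1)^4*24=24
(-1)^5*14=-14
chi=8


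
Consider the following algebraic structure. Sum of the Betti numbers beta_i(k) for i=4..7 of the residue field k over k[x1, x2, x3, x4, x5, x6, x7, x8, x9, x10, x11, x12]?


Koszul resolution: beta_i(k)=C(n,i), n=12
C(12,4)=495, C(12,5)=792, C(12,6)=924, C(12,7)=792
Sum=3003


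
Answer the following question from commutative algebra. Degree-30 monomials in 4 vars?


C(d+n-1,n-1)=C(33,3)=5456


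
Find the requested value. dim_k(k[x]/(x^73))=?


Basis: 1,x,...,x^72
dim=73


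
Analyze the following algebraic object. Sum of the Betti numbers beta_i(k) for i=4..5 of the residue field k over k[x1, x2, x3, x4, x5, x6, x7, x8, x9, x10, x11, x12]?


Koszul resolution: beta_i(k)=C(n,i), n=12
C(12,4)=495, C(12,5)=792
Sum=1287


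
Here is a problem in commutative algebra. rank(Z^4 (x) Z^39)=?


rank(M(x)N) = rank(M)*rank(N)
4*39 = 156


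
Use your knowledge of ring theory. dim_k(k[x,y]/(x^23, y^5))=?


Basis: x^i*y^j, i<23, j<5
23*5=115


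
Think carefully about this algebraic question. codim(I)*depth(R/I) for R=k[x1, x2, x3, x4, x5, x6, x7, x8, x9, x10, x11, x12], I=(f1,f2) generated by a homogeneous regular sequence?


codim=2, depth=dim(R/I)=12-2=10
Product=2*10=20


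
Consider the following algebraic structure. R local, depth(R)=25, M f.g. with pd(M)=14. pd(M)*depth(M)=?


pd+depth=25
depth=25-14=11
pd*depth=14*11=154


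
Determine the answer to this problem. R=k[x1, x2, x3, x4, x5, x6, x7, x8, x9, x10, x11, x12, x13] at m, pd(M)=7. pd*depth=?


pd+depth=13
depth=13-7=6
pd*depth=7*6=42


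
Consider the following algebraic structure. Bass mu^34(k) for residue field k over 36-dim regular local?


C(n,i)=C(36,34)=630


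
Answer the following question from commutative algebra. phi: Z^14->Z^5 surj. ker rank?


rank(ker) = 14-5 = 9


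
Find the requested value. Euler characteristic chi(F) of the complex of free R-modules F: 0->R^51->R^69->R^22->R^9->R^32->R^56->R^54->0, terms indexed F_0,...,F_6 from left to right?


chi = sum (-1)^i * rank:
(-1)^0*51=51
(-1)^1*69=-69
(-1)^2*22=22
(-1)^3*9=-9
(-1)^4*32=32
(-1)^5*56=-56
(-1)^6*54=54
chi=25


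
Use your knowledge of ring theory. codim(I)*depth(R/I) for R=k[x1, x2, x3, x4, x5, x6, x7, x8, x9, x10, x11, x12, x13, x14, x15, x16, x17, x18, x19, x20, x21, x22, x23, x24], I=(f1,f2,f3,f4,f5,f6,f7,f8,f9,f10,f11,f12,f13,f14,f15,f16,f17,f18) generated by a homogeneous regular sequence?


codim=18, depth=dim(R/I)=24-18=6
Product=18*6=108


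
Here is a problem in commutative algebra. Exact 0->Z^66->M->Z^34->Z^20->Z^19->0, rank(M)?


Alt sum=0:
(-1)^0*66 + (-1)^1*? + (-1)^2*34 + (-1)^3*20 + (-1)^4*19=0
rank(M)=99


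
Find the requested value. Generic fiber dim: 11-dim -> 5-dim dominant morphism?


dim(fiber)=dim(X)-dim(Y)=11-5=6


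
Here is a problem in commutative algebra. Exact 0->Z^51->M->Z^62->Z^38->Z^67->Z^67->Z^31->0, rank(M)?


Alt sum=0:
(-1)^0*51 + (-1)^1*? + (-1)^2*62 + (-1)^3*38 + (-1)^4*67 + (-1)^5*67 + (-1)^6*31=0
rank(M)=106


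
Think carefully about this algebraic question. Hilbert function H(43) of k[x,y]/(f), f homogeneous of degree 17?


H(t)=d for t>=d-1.
d=17, t=43
H(43)=17


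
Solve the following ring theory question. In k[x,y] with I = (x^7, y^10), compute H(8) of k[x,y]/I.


k[x,y], I = (x^7, y^10), d = 8
Need i < 7 and d-i < 10.
Range: 0 <= i <= 6.
H(8) = 7


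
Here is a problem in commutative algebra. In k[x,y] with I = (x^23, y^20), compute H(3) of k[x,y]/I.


k[x,y], I = (x^23, y^20), d = 3
Need i < 23 and d-i < 20.
Range: 0 <= i <= 3.
H(3) = 4


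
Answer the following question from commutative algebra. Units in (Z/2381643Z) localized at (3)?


Local ring = Z/19683Z.
phi(19683) = 3^8*(3-1) = 13122


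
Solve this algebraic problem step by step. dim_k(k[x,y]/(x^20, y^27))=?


Basis: x^i*y^j, i<20, j<27
20*27=540


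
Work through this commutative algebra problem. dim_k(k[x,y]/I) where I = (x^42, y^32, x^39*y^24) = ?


k[x,y]/I, I = (x^42, y^32, x^39*y^24)
Rect: 42x32=1344. Corner: (42-39)x(32-24)=24.
dim = 1344-24 = 1320


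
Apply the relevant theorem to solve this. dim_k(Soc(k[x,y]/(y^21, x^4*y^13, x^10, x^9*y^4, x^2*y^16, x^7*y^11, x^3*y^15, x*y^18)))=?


Socle = ann(m) = span of standard monomials u with x*u, y*u in I (staircase corners).
Minimal generators: x^10, x^9*y^4, x^7*y^11, x^4*y^13, x^3*y^15, x^2*y^16, x*y^18, y^21
Corners: y^20, xy^17, x^2y^15, x^3y^14, x^6y^12, x^8y^10, x^9y^3
Socle dim=7


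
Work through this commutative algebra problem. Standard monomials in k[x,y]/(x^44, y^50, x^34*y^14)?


k[x,y]/I, I = (x^44, y^50, x^34*y^14)
Rect: 44x50=2200. Corner: (44-34)x(50-14)=360.
dim = 2200-360 = 1840


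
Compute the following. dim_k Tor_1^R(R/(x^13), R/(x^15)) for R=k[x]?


Tor_1(R/I,R/J)=(I cap J)/IJ=(x^15)/(x^28)
dim=28-15=min(13,15)=13


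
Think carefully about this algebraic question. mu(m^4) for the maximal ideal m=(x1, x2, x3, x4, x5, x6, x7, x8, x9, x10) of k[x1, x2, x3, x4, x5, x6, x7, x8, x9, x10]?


Graded Nakayama: mu(m^d) = dim_k (m^d/m^(d+1)) = #degree-4 monomials in 10 vars
C(n+d-1,d)=C(13,4)=715


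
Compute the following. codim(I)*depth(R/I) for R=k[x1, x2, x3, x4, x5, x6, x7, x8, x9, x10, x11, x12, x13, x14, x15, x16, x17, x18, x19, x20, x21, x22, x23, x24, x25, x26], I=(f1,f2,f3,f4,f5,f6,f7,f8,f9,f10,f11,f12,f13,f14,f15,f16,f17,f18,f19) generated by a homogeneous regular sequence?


codim=19, depth=dim(R/I)=26-19=7
Product=19*7=133


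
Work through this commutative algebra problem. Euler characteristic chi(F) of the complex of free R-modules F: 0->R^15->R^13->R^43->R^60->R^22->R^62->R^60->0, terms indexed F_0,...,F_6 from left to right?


chi = sum (-1)^i * rank:
(-1)^0*15=15
(-1)^1*13=-13
(-1)^2*43=43
(-1)^3*60=-60
(-1)^4*22=22
(-1)^5*62=-62
(-1)^6*60=60
chi=5


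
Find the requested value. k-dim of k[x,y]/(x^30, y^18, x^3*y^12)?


k[x,y]/I, I = (x^30, y^18, x^3*y^12)
Rect: 30x18=540. Corner: (30-3)x(18-12)=162.
dim = 540-162 = 378


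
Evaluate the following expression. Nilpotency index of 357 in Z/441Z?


357^k mod 441:
k=1: 357
k=2: 0
First zero at k = 2


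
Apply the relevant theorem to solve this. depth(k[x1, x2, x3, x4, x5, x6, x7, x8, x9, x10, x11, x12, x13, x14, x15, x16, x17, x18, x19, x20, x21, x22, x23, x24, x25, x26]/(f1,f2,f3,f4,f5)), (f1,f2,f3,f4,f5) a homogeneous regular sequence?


depth(R)=26
depth(R/I)=26-5=21


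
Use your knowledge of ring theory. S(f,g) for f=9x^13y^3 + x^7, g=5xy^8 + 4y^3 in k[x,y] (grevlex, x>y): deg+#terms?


LT(f)=9x^13y^3, LT(g)=5xy^8
lcm(LM)=x^13y^8
S(f,g) (scaled by 45 to clear denominators) = 5y^5*f - 9x^12*g = -36x^12y^3 + 5x^7y^5
2 terms, deg 15.
15+2=17


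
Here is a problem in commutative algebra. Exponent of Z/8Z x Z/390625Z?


Exponent = lcm of the cyclic orders; pairwise coprime => product.
2^3*5^8=8*390625=3125000


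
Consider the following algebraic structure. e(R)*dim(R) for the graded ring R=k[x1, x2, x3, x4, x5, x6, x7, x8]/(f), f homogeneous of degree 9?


e(R)=deg(f)=9, dim(R)=8-1=7
e*dim=9*7=63


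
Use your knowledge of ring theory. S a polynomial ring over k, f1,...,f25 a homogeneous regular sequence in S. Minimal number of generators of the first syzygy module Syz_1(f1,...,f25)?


Regular sequence => Koszul complex is the minimal free resolution.
Syz_1 minimally generated by Koszul relations f_i*e_j - f_j*e_i (i<j): mu(Syz_1) = beta_2 = C(m,2) = m(m-1)/2
m=25
25*24/2 = 300


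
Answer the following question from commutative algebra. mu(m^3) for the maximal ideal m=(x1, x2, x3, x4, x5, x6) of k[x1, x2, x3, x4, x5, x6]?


Graded Nakayama: mu(m^d) = dim_k (m^d/m^(d+1)) = #degree-3 monomials in 6 vars
C(n+d-1,d)=C(8,3)=56


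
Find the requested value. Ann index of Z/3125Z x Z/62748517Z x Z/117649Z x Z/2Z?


Exponent = lcm of the cyclic orders; pairwise coprime => product.
5^5*13^7*7^6*2^1=3125*62748517*117649*2=46139376728331250


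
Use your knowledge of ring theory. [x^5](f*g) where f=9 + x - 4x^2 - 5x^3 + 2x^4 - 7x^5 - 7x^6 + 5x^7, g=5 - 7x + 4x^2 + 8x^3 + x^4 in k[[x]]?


[x^5] = sum a_i*b_j, i+j=5
  1*1=1
  -4*8=-32
  -5*4=-20
  2*-7=-14
  -7*5=-35
Sum=-100


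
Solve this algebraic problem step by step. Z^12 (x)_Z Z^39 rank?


rank(M(x)N) = rank(M)*rank(N)
12*39 = 468


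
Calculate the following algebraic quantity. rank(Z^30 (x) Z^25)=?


rank(M(x)N) = rank(M)*rank(N)
30*25 = 750


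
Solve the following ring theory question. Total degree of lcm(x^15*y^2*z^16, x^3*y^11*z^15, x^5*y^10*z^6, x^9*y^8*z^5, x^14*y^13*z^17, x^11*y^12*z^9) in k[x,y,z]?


lcm = componentwise max:
x: max(15,3,5,9,14,11)=15
y: max(2,11,10,8,13,12)=13
z: max(16,15,6,5,17,9)=17
Total=15+13+17=45


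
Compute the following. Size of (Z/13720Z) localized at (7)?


7-primary part: 13720=7^3*40
Size=7^3=343


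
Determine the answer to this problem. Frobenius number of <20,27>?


gcd(20,27)=1 => F=ab-a-b=20*27-20-27=540-47=493


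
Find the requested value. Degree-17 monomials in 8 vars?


C(d+n-1,n-1)=C(24,7)=346104


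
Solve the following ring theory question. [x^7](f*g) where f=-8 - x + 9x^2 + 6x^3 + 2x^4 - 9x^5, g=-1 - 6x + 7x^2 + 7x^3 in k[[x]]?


[x^7] = sum a_i*b_j, i+j=7
  2*7=14
  -9*7=-63
Sum=-49


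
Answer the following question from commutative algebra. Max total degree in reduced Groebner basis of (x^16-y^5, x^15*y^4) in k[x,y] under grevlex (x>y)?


LT(f1)=x^16, LT(f2)=x^15y^4, lcm=x^16y^4
S(f1,f2) = y^4*f1 - x^1*f2 = -y^9
Reduced GB = {f1, f2, y^9}; degrees 16, 19, 9
Max = 19


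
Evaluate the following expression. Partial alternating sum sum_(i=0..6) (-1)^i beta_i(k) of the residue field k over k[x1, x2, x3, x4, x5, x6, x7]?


Koszul resolution: beta_i(k)=C(n,i), n=7
sum_(i=0..p) (-1)^i C(n,i) = (-1)^p C(n-1,p)
(-1)^6*C(6,6) = (-1)^6*1 = 1


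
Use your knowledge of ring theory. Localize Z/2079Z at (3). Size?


3-primary part: 2079=3^3*77
Size=3^3=27


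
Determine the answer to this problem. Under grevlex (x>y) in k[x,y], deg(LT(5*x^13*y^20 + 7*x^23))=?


LT: 5*x^13*y^20
deg_x=13, deg_y=20
Total=13+20=33


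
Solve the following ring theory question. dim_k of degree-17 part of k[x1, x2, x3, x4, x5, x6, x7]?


C(d+n-1,n-1)=C(23,6)=100947


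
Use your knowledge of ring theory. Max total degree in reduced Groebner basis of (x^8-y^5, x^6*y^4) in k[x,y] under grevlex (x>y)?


LT(f1)=x^8, LT(f2)=x^6y^4, lcm=x^8y^4
S(f1,f2) = y^4*f1 - x^2*f2 = -y^9
Reduced GB = {f1, f2, y^9}; degrees 8, 10, 9
Max = 10


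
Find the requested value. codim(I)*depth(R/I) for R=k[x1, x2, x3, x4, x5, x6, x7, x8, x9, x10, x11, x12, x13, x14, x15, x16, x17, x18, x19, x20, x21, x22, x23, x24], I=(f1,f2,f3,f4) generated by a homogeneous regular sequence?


codim=4, depth=dim(R/I)=24-4=20
Product=4*20=80


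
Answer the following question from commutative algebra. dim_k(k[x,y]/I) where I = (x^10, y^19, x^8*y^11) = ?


k[x,y]/I, I = (x^10, y^19, x^8*y^11)
Rect: 10x19=190. Corner: (10-8)x(19-11)=16.
dim = 190-16 = 174


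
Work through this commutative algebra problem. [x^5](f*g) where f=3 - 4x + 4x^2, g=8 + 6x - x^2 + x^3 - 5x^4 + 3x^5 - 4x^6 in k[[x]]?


[x^5] = sum a_i*b_j, i+j=5
  3*3=9
  -4*-5=20
  4*1=4
Sum=33


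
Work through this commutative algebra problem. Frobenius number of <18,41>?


gcd(18,41)=1 => F=ab-a-b=18*41-18-41=738-59=679


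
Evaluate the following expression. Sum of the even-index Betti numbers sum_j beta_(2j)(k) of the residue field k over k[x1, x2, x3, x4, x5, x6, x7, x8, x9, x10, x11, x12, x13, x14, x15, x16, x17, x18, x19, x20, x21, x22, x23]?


Koszul resolution: beta_i(k)=C(n,i), n=23
sum_even C(23,i) = 2^(n-1) = 2^22 = 4194304


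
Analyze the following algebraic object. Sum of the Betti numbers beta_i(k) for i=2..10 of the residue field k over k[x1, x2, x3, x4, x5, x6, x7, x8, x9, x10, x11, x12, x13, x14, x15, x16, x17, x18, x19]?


Koszul resolution: beta_i(k)=C(n,i), n=19
C(19,2)=171, C(19,3)=969, C(19,4)=3876, C(19,5)=11628, C(19,6)=27132, C(19,7)=50388, C(19,8)=75582, C(19,9)=92378, C(19,10)=92378
Sum=354502
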